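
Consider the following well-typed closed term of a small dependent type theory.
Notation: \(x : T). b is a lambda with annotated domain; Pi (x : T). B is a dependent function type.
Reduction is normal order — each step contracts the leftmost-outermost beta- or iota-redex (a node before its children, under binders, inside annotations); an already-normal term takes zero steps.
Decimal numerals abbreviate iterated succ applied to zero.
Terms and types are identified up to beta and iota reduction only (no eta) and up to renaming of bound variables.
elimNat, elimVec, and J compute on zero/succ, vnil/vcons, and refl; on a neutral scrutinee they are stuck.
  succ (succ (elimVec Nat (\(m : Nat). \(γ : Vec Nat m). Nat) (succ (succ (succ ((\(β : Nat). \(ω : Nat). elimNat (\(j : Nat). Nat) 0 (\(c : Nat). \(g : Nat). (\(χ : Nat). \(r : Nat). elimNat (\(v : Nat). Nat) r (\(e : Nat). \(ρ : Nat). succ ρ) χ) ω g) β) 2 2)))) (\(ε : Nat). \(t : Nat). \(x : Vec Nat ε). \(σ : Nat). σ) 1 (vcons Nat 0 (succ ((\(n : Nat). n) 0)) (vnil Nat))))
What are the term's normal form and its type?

resulting normal form:
  9
the term's type:
  Nat
observation: 33 normal-order steps normalize the term, beginning with an elimVec iota-redex.


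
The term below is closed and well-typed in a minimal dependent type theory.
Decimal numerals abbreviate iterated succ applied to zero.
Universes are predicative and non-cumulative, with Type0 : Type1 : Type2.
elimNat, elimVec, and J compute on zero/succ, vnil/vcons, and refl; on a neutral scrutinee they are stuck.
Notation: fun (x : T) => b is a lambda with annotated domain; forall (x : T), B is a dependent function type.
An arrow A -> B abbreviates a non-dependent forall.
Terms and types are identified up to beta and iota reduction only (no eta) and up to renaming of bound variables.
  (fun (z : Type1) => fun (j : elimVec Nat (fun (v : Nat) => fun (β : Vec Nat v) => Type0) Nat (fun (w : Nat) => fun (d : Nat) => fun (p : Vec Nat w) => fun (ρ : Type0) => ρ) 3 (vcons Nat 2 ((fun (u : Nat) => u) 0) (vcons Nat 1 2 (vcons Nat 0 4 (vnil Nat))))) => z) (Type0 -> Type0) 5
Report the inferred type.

inferred type:
  Type1


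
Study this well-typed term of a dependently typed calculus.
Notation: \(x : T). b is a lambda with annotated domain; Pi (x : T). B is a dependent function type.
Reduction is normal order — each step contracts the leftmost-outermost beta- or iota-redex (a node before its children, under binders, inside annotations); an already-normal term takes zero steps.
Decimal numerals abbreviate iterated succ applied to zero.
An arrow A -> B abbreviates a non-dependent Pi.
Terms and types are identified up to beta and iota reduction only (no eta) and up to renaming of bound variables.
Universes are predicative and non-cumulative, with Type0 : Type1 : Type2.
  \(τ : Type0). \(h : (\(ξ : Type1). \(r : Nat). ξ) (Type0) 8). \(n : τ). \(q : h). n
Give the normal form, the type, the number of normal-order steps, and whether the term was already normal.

resulting normal form:
  \(τ : Type0). \(h : Type0). \(ξ : τ). \(r : h). ξ
the term's type:
  Pi (τ : Type0). Pi (h : Type0). τ -> h -> τ
reduction steps (normal order): 2
already normal: no
first contracted redex: a beta-redex


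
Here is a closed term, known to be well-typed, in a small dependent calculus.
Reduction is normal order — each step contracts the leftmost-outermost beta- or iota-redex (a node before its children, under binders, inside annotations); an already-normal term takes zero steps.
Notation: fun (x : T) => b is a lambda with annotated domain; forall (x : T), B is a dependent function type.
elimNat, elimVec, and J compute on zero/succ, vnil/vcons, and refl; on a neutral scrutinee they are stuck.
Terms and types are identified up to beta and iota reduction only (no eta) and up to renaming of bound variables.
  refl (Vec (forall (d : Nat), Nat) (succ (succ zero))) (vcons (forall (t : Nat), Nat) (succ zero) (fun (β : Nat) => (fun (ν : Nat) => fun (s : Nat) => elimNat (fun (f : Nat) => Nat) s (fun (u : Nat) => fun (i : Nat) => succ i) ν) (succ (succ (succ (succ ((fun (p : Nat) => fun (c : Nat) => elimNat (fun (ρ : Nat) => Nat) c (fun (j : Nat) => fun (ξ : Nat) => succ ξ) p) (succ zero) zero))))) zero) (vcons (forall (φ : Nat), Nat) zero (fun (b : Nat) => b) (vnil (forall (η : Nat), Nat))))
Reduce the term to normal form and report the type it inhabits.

resulting normal form:
  refl (Vec (forall (d : Nat), Nat) (succ (succ zero))) (vcons (forall (t : Nat), Nat) (succ zero) (fun (β : Nat) => succ (succ (succ (succ (succ zero))))) (vcons (forall (ν : Nat), Nat) zero (fun (s : Nat) => s) (vnil (forall (f : Nat), Nat))))
the term's type:
  Eq (Vec (forall (d : Nat), Nat) (succ (succ zero))) (vcons (forall (t : Nat), Nat) (succ zero) (fun (β : Nat) => succ (succ (succ (succ (succ zero))))) (vcons (forall (ν : Nat), Nat) zero (fun (s : Nat) => s) (vnil (forall (f : Nat), Nat)))) (vcons (forall (u : Nat), Nat) (succ zero) (fun (i : Nat) => succ (succ (succ (succ (succ zero))))) (vcons (forall (p : Nat), Nat) zero (fun (c : Nat) => c) (vnil (forall (ρ : Nat), Nat))))


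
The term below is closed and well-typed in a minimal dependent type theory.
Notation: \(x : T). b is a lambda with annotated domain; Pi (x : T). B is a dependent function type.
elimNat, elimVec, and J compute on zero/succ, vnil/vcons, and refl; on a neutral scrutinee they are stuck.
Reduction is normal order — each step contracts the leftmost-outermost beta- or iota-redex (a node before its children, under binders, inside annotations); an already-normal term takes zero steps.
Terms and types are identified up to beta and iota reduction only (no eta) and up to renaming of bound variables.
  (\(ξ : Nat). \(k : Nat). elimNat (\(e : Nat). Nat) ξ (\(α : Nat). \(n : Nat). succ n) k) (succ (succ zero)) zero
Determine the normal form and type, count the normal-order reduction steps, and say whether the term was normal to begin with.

resulting normal form:
  succ (succ zero)
the term's type:
  Nat
steps to reach normal form (normal order): 3
already normal: no
first contracted redex: a beta-redex


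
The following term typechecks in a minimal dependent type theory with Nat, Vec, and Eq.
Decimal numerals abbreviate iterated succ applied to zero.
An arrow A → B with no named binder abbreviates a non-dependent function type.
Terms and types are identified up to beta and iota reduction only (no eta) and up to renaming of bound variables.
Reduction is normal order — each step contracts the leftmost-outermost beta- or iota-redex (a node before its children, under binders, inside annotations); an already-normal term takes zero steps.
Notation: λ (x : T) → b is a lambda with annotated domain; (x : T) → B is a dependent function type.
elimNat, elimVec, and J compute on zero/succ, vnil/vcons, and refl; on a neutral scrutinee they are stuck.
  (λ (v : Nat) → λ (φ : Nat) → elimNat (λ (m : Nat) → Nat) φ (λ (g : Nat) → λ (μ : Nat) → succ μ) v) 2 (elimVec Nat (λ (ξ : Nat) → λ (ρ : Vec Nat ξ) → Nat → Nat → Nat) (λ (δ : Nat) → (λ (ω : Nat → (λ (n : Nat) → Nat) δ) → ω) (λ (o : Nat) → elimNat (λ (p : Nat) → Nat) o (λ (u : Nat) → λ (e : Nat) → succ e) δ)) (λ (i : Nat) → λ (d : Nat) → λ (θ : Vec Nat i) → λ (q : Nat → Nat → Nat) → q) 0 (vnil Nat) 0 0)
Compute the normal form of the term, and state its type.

normal form:
  2
type:
  Nat
observation: contracting a beta-redex first, the term normalizes in 14 steps.


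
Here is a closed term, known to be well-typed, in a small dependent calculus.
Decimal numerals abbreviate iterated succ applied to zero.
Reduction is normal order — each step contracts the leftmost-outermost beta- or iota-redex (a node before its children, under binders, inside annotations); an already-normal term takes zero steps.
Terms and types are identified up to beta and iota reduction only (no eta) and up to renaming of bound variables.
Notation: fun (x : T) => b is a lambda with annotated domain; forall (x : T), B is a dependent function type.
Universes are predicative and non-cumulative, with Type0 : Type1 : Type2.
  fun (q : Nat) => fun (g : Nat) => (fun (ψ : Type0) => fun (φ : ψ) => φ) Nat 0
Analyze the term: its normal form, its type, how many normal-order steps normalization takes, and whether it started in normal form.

resulting normal form:
  fun (q : Nat) => fun (g : Nat) => 0
the term's type:
  forall (q : Nat), forall (g : Nat), Nat
normal-order step count: 2
already normal: no
first contracted redex: a beta-redex


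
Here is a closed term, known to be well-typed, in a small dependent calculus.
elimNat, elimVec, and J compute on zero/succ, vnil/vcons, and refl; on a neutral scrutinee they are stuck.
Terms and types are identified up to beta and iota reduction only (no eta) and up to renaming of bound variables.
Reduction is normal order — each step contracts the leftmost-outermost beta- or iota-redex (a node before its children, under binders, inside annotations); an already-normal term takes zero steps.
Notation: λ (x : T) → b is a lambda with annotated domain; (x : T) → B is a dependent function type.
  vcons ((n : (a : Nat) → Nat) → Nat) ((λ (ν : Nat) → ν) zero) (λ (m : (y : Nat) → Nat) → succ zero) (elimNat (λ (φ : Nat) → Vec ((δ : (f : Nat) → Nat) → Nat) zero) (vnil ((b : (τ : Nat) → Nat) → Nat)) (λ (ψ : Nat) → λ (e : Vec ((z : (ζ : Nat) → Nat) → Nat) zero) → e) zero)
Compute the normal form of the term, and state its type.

resulting normal form:
  vcons ((n : (a : Nat) → Nat) → Nat) zero (λ (ν : (m : Nat) → Nat) → succ zero) (vnil ((y : (φ : Nat) → Nat) → Nat))
inferred type:
  Vec ((n : (a : Nat) → Nat) → Nat) (succ zero)
observation: the term reaches its normal form after 2 normal-order steps.


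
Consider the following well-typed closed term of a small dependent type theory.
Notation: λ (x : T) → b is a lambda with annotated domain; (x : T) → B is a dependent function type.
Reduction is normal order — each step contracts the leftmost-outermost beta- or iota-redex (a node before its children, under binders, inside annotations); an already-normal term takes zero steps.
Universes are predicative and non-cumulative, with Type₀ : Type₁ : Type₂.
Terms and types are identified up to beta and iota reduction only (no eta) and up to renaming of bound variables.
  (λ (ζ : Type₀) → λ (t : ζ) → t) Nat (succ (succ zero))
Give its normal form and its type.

resulting normal form:
  succ (succ zero)
inferred type:
  Nat


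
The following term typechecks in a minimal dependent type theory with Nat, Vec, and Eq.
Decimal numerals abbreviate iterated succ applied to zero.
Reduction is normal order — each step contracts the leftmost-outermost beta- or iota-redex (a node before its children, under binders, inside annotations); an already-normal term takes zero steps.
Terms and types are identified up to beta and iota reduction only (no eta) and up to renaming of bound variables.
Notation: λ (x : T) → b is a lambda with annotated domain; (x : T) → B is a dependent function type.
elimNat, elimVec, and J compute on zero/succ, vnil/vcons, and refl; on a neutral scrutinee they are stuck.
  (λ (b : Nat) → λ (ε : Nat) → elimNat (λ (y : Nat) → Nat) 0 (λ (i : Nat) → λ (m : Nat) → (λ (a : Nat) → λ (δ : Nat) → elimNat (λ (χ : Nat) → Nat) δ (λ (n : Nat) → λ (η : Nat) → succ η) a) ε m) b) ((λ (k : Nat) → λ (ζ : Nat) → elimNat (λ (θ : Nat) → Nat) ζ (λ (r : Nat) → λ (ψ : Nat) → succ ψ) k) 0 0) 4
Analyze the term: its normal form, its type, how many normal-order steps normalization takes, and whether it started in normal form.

normal form:
  0
type:
  Nat
normal-order step count: 21
started in normal form: no
first contracted redex: a beta-redex


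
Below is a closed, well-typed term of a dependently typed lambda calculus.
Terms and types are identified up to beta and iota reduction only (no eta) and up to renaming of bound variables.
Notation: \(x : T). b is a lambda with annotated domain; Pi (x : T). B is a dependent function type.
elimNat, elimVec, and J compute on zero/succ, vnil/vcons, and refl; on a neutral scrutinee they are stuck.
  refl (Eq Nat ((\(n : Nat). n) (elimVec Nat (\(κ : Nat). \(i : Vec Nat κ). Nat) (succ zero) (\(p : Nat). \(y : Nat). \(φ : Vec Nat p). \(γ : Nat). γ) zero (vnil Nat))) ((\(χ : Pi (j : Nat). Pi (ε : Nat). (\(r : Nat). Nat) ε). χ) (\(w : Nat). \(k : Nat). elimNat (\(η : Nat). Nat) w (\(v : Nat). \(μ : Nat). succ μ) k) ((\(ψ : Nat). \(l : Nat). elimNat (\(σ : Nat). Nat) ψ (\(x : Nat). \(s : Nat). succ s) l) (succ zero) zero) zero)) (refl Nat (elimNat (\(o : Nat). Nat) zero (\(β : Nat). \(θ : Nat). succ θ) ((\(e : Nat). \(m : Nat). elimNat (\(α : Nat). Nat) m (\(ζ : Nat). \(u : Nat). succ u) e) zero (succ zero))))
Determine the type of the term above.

type:
  Eq (Eq Nat (succ zero) (succ zero)) (refl Nat (succ zero)) (refl Nat (succ zero))


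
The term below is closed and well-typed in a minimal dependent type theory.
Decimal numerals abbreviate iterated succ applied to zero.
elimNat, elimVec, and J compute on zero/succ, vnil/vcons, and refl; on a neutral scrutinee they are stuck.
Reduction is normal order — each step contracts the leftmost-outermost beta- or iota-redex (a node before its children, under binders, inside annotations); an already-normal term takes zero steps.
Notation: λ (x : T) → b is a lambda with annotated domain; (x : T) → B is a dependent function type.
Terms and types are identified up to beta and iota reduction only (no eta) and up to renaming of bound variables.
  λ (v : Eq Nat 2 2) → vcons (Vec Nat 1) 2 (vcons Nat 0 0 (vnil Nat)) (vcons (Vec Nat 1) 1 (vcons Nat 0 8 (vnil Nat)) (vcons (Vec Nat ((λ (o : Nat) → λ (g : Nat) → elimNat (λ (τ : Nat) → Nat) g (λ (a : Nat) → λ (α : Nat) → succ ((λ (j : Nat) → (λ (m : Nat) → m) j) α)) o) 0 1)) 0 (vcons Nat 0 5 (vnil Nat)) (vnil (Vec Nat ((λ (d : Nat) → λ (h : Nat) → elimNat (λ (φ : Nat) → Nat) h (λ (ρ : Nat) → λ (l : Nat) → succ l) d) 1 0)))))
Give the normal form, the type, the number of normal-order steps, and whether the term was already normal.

resulting normal form:
  λ (v : Eq Nat 2 2) → vcons (Vec Nat 1) 2 (vcons Nat 0 0 (vnil Nat)) (vcons (Vec Nat 1) 1 (vcons Nat 0 8 (vnil Nat)) (vcons (Vec Nat 1) 0 (vcons Nat 0 5 (vnil Nat)) (vnil (Vec Nat 1))))
type:
  (v : Eq Nat 2 2) → Vec (Vec Nat 1) 3
normal-order step count: 9
already normal: no
first contracted redex: a beta-redex


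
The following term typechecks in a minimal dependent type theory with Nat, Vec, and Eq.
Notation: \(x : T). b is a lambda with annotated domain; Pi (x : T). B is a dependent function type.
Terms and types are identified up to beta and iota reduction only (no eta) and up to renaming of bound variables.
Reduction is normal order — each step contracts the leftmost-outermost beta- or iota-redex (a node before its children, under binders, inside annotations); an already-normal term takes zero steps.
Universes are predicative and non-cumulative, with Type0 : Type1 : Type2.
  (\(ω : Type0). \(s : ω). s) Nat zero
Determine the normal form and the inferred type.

reduced normal form:
  zero
type:
  Nat


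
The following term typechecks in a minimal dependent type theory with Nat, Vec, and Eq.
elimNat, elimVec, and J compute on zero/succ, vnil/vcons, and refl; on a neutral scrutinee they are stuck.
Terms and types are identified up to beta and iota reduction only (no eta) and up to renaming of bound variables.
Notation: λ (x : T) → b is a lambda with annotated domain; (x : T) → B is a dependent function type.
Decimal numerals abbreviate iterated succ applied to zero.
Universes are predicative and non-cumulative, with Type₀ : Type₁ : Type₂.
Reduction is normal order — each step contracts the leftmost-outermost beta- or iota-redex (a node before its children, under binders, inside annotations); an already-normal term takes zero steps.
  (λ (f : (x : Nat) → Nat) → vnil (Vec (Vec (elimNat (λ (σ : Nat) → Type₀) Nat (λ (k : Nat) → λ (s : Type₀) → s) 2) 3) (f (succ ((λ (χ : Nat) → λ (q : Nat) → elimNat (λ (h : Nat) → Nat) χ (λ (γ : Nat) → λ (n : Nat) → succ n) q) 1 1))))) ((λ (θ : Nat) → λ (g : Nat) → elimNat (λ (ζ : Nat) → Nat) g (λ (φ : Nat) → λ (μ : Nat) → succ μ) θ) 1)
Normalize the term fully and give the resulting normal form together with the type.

resulting normal form:
  vnil (Vec (Vec Nat 3) 4)
type:
  Vec (Vec (Vec Nat 3) 4) 0


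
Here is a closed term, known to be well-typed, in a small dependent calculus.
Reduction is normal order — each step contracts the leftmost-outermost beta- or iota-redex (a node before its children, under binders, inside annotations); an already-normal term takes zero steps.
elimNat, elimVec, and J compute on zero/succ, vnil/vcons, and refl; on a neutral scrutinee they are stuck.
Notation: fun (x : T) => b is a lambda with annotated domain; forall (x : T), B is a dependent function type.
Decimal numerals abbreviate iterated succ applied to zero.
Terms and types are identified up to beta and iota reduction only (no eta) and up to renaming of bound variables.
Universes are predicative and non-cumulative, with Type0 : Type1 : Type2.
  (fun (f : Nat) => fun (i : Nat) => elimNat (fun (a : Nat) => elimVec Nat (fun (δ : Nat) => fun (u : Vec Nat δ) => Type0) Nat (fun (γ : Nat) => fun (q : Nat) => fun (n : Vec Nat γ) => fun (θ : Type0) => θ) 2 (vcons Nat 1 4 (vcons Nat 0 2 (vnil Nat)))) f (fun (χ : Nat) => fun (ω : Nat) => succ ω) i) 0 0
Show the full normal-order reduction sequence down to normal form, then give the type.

normal-order reduction sequence:
  (fun (f : Nat) => fun (i : Nat) => elimNat (fun (a : Nat) => elimVec Nat (fun (δ : Nat) => fun (u : Vec Nat δ) => Type0) Nat (fun (γ : Nat) => fun (q : Nat) => fun (n : Vec Nat γ) => fun (θ : Type0) => θ) 2 (vcons Nat 1 4 (vcons Nat 0 2 (vnil Nat)))) f (fun (χ : Nat) => fun (ω : Nat) => succ ω) i) 0 0
  ~> (fun (f : Nat) => elimNat (fun (i : Nat) => elimVec Nat (fun (a : Nat) => fun (δ : Vec Nat a) => Type0) Nat (fun (u : Nat) => fun (γ : Nat) => fun (q : Vec Nat u) => fun (n : Type0) => n) 2 (vcons Nat 1 4 (vcons Nat 0 2 (vnil Nat)))) 0 (fun (θ : Nat) => fun (χ : Nat) => succ χ) f) 0
  ~> elimNat (fun (f : Nat) => elimVec Nat (fun (i : Nat) => fun (a : Vec Nat i) => Type0) Nat (fun (δ : Nat) => fun (u : Nat) => fun (γ : Vec Nat δ) => fun (q : Type0) => q) 2 (vcons Nat 1 4 (vcons Nat 0 2 (vnil Nat)))) 0 (fun (n : Nat) => fun (θ : Nat) => succ θ) 0
  ~> 0
the term's type:
  Nat


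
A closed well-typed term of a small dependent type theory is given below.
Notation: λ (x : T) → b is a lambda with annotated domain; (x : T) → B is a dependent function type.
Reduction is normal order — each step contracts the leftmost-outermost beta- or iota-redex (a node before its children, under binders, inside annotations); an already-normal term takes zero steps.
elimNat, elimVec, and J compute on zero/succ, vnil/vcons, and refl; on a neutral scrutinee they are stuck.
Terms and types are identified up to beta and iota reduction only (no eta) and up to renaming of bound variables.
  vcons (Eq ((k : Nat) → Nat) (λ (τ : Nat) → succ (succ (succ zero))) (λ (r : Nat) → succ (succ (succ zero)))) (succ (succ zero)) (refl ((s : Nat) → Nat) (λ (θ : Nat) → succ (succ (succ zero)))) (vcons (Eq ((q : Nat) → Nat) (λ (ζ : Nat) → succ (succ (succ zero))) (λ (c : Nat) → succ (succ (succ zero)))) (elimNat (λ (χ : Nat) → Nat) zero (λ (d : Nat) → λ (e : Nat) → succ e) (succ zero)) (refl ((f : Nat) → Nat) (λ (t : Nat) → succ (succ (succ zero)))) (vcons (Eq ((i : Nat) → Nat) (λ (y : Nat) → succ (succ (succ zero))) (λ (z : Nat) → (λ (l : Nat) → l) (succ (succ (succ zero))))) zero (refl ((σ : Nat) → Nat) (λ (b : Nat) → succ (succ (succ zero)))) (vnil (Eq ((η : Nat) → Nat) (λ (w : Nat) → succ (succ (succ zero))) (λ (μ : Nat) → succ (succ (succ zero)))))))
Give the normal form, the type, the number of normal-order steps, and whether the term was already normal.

reduced normal form:
  vcons (Eq ((k : Nat) → Nat) (λ (τ : Nat) → succ (succ (succ zero))) (λ (r : Nat) → succ (succ (succ zero)))) (succ (succ zero)) (refl ((s : Nat) → Nat) (λ (θ : Nat) → succ (succ (succ zero)))) (vcons (Eq ((q : Nat) → Nat) (λ (ζ : Nat) → succ (succ (succ zero))) (λ (c : Nat) → succ (succ (succ zero)))) (succ zero) (refl ((χ : Nat) → Nat) (λ (d : Nat) → succ (succ (succ zero)))) (vcons (Eq ((e : Nat) → Nat) (λ (f : Nat) → succ (succ (succ zero))) (λ (t : Nat) → succ (succ (succ zero)))) zero (refl ((i : Nat) → Nat) (λ (y : Nat) → succ (succ (succ zero)))) (vnil (Eq ((z : Nat) → Nat) (λ (l : Nat) → succ (succ (succ zero))) (λ (σ : Nat) → succ (succ (succ zero)))))))
type:
  Vec (Eq ((k : Nat) → Nat) (λ (τ : Nat) → succ (succ (succ zero))) (λ (r : Nat) → succ (succ (succ zero)))) (succ (succ (succ zero)))
reduction steps (normal order): 5
already normal: no
first redex: an elimNat iota-redex


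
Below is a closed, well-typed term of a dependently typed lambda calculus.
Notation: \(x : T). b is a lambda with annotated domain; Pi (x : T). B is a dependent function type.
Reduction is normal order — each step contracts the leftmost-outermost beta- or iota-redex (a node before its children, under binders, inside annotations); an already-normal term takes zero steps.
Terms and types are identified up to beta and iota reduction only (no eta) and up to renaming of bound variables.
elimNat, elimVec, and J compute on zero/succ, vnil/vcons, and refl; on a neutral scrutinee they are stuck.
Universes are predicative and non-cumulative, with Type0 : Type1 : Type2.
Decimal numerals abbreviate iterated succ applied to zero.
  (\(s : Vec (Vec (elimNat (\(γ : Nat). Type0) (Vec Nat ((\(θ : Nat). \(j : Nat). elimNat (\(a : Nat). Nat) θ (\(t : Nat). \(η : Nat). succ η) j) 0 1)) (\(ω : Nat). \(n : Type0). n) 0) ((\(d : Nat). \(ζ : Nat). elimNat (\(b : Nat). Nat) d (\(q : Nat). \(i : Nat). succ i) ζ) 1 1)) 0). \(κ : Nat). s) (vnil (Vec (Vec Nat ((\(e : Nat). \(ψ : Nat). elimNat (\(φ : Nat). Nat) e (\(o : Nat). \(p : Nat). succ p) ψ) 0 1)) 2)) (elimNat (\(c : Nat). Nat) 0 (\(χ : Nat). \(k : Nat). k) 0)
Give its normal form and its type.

normal form:
  vnil (Vec (Vec Nat 1) 2)
type:
  Vec (Vec (Vec Nat 1) 2) 0


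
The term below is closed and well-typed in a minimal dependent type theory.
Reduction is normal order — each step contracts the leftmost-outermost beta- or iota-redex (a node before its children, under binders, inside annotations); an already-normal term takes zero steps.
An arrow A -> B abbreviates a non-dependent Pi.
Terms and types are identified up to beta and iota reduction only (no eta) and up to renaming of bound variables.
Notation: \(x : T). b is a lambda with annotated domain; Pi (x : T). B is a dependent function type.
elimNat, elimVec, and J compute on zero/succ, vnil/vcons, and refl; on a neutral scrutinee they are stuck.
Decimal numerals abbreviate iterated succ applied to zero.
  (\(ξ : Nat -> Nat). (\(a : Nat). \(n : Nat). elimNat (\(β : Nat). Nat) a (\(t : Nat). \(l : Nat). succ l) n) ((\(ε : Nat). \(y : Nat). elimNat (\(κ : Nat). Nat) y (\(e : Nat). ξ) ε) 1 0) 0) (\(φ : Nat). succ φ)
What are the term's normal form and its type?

reduced normal form:
  1
type:
  Nat
observation: the first redex contracted is a beta-redex; the normal form is reached in 10 normal-order steps.


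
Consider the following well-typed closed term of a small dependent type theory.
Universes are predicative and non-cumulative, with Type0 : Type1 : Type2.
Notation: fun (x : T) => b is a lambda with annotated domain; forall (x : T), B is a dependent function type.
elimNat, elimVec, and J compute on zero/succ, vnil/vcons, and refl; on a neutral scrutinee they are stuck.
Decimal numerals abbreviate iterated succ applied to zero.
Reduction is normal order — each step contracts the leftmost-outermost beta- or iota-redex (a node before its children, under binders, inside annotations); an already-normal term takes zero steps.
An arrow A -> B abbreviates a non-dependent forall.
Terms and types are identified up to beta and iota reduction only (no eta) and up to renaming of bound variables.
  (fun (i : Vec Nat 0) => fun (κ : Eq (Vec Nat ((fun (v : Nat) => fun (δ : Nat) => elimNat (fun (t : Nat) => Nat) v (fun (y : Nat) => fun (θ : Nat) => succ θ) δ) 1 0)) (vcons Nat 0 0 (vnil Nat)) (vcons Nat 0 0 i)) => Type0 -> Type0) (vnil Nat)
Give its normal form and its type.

normal form:
  fun (i : Eq (Vec Nat 1) (vcons Nat 0 0 (vnil Nat)) (vcons Nat 0 0 (vnil Nat))) => Type0 -> Type0
inferred type:
  Eq (Vec Nat 1) (vcons Nat 0 0 (vnil Nat)) (vcons Nat 0 0 (vnil Nat)) -> Type1


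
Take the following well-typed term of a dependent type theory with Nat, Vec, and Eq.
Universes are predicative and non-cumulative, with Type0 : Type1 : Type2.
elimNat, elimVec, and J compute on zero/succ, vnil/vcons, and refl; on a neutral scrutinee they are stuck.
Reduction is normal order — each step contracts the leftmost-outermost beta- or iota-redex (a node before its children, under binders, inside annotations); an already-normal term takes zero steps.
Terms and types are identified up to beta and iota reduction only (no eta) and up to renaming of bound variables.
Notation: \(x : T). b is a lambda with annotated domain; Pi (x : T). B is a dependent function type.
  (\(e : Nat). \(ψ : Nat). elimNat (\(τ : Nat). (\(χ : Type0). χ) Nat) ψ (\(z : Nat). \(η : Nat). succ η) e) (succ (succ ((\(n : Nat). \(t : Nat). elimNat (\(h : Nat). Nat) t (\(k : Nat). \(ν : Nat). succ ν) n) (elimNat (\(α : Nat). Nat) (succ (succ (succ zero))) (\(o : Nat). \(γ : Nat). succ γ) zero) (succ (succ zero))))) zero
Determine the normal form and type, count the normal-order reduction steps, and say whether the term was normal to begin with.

normal form:
  succ (succ (succ (succ (succ (succ (succ zero))))))
the term's type:
  Nat
reduction steps (normal order): 38
started in normal form: no
first redex: a beta-redex


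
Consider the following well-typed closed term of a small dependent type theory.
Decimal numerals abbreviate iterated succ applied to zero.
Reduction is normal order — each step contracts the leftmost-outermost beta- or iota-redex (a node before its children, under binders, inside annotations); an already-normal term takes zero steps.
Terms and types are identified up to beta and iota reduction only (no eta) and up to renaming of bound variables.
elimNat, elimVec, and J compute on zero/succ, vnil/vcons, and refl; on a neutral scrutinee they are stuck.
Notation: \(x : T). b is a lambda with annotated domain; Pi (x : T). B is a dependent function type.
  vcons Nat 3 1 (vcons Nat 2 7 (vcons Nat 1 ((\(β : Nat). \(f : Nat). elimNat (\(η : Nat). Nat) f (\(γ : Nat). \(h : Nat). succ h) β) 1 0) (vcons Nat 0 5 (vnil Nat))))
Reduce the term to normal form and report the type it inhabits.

normal form:
  vcons Nat 3 1 (vcons Nat 2 7 (vcons Nat 1 1 (vcons Nat 0 5 (vnil Nat))))
the term's type:
  Vec Nat 4
observation: the term reaches its normal form after 6 normal-order steps.


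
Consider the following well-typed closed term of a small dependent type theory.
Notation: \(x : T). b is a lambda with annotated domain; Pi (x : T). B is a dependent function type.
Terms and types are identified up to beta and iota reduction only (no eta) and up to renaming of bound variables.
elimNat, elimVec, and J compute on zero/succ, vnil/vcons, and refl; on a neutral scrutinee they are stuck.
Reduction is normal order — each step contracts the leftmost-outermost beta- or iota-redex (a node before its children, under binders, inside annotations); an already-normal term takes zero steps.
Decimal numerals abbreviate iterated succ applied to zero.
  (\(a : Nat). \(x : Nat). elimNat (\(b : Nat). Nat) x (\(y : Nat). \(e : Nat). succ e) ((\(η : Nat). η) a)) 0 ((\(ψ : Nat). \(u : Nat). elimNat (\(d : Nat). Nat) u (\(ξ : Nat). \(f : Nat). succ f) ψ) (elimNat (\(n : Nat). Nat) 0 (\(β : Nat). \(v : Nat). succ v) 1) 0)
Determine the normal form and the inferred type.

reduced normal form:
  1
type:
  Nat
observation: contracting a beta-redex first, the term normalizes in 14 steps.


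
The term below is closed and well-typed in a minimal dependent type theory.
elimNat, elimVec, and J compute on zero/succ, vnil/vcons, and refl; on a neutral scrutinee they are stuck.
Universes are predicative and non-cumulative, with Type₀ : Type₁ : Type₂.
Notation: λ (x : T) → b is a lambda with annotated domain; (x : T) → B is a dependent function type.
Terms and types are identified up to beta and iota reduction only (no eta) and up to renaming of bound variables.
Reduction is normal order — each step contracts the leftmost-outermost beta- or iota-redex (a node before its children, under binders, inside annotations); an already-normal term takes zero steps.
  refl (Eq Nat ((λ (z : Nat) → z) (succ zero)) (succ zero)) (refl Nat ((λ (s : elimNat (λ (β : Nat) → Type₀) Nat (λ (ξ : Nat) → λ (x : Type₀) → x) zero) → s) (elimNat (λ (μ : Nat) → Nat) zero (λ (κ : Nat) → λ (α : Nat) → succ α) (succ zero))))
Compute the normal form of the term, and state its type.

reduced normal form:
  refl (Eq Nat (succ zero) (succ zero)) (refl Nat (succ zero))
the term's type:
  Eq (Eq Nat (succ zero) (succ zero)) (refl Nat (succ zero)) (refl Nat (succ zero))
observation: contracting a beta-redex first, the term normalizes in 6 steps.


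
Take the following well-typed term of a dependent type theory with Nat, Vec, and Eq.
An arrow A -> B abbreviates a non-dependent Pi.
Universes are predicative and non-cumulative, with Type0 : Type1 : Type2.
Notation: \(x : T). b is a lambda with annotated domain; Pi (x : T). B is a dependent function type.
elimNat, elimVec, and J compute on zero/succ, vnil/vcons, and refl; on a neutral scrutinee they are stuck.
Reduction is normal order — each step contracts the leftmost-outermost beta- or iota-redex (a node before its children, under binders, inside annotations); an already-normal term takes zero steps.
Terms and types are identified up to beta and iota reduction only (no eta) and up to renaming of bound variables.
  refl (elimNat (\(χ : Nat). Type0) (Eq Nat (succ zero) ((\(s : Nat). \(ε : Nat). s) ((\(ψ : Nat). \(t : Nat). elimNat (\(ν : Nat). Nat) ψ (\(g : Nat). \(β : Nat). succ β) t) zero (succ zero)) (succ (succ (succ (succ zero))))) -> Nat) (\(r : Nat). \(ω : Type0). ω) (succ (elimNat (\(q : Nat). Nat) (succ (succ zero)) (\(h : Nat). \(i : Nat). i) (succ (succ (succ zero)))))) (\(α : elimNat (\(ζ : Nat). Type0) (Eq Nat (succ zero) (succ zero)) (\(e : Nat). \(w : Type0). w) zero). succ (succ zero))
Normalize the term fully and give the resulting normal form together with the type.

normal form:
  refl (Eq Nat (succ zero) (succ zero) -> Nat) (\(χ : Eq Nat (succ zero) (succ zero)). succ (succ zero))
type:
  Eq (Eq Nat (succ zero) (succ zero) -> Nat) (\(χ : Eq Nat (succ zero) (succ zero)). succ (succ zero)) (\(s : Eq Nat (succ zero) (succ zero)). succ (succ zero))
observation: normalization takes exactly 29 steps under the normal-order strategy.


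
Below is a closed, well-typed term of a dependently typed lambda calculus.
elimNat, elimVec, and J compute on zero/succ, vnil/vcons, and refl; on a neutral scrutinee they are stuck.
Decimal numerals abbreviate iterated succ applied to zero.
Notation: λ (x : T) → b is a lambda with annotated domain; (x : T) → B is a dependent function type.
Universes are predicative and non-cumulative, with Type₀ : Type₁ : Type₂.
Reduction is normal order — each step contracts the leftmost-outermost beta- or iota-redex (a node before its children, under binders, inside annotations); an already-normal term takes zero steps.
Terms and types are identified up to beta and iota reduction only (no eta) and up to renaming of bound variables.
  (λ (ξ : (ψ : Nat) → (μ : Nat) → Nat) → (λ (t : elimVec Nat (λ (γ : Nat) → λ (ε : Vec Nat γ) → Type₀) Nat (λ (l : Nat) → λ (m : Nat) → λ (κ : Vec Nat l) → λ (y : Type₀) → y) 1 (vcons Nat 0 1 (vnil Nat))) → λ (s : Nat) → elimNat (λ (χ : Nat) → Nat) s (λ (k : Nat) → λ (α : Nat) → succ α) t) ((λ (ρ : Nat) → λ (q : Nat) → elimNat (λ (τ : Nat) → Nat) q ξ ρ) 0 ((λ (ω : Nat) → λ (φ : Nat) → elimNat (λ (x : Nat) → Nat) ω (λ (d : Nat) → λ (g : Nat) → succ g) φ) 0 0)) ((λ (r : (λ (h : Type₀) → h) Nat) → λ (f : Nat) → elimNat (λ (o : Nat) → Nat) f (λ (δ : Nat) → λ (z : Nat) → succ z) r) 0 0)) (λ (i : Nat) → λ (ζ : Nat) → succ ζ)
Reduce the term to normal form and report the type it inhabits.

normal form:
  0
type:
  Nat


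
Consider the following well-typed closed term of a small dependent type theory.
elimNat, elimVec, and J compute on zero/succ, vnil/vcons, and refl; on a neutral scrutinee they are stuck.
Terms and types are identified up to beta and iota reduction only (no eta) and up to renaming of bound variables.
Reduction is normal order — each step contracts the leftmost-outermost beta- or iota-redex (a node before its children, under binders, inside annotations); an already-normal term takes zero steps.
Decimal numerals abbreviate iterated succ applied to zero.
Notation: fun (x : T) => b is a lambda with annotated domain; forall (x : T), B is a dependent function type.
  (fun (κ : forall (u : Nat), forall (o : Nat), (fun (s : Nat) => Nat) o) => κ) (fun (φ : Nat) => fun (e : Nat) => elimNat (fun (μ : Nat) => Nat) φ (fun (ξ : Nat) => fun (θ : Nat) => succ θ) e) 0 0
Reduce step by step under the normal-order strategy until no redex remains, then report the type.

reduction (normal order):
  (fun (κ : forall (u : Nat), forall (o : Nat), (fun (s : Nat) => Nat) o) => κ) (fun (φ : Nat) => fun (e : Nat) => elimNat (fun (μ : Nat) => Nat) φ (fun (ξ : Nat) => fun (θ : Nat) => succ θ) e) 0 0
  ~> (fun (κ : Nat) => fun (u : Nat) => elimNat (fun (o : Nat) => Nat) κ (fun (s : Nat) => fun (φ : Nat) => succ φ) u) 0 0
  ~> (fun (κ : Nat) => elimNat (fun (u : Nat) => Nat) 0 (fun (o : Nat) => fun (s : Nat) => succ s) κ) 0
  ~> elimNat (fun (κ : Nat) => Nat) 0 (fun (u : Nat) => fun (o : Nat) => succ o) 0
  ~> 0
the term's type:
  Nat


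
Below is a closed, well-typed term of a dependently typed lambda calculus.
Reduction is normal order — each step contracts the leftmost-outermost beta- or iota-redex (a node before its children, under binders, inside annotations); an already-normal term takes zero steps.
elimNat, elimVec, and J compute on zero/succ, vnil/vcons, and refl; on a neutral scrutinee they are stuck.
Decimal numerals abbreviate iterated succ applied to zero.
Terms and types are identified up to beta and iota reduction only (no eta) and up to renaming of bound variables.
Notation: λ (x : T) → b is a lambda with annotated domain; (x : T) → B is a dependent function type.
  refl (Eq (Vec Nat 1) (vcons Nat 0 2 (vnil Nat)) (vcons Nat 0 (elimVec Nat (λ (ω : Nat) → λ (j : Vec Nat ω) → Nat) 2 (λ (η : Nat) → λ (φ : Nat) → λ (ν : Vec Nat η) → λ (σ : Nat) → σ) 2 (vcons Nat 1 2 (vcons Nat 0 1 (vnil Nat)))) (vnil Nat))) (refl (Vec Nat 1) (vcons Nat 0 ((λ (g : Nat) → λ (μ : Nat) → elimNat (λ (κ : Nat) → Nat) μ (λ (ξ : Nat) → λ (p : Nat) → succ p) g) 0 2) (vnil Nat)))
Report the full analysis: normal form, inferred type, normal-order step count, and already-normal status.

resulting normal form:
  refl (Eq (Vec Nat 1) (vcons Nat 0 2 (vnil Nat)) (vcons Nat 0 2 (vnil Nat))) (refl (Vec Nat 1) (vcons Nat 0 2 (vnil Nat)))
type:
  Eq (Eq (Vec Nat 1) (vcons Nat 0 2 (vnil Nat)) (vcons Nat 0 2 (vnil Nat))) (refl (Vec Nat 1) (vcons Nat 0 2 (vnil Nat))) (refl (Vec Nat 1) (vcons Nat 0 2 (vnil Nat)))
normal-order step count: 14
started in normal form: no
first contracted redex: an elimVec iota-redex


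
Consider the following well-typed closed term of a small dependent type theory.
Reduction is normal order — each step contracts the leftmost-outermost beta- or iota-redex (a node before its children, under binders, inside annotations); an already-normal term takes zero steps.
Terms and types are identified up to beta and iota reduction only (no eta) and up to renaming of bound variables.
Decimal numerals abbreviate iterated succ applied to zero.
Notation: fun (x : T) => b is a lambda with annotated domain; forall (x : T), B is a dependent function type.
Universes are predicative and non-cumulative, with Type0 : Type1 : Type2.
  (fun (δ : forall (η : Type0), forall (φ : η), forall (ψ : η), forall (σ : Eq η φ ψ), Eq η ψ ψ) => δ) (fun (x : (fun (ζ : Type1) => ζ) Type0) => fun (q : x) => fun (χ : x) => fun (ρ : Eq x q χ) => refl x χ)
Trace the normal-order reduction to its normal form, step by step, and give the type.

reduction (normal order):
  (fun (δ : forall (η : Type0), forall (φ : η), forall (ψ : η), forall (σ : Eq η φ ψ), Eq η ψ ψ) => δ) (fun (x : (fun (ζ : Type1) => ζ) Type0) => fun (q : x) => fun (χ : x) => fun (ρ : Eq x q χ) => refl x χ)
  ~> fun (δ : (fun (η : Type1) => η) Type0) => fun (φ : δ) => fun (ψ : δ) => fun (σ : Eq δ φ ψ) => refl δ ψ
  ~> fun (δ : Type0) => fun (η : δ) => fun (φ : δ) => fun (ψ : Eq δ η φ) => refl δ φ
type:
  forall (δ : Type0), forall (η : δ), forall (φ : δ), forall (ψ : Eq δ η φ), Eq δ φ φ


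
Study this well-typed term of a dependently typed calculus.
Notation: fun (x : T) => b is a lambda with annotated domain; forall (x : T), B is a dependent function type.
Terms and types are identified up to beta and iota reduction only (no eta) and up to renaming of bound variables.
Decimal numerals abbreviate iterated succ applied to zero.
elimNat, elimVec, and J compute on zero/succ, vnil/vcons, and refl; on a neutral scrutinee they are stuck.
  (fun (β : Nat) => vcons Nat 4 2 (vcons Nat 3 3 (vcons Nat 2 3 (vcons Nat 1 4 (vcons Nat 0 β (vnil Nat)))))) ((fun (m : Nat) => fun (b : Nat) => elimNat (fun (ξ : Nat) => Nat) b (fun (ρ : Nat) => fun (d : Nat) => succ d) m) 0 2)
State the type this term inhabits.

inferred type:
  Vec Nat 5


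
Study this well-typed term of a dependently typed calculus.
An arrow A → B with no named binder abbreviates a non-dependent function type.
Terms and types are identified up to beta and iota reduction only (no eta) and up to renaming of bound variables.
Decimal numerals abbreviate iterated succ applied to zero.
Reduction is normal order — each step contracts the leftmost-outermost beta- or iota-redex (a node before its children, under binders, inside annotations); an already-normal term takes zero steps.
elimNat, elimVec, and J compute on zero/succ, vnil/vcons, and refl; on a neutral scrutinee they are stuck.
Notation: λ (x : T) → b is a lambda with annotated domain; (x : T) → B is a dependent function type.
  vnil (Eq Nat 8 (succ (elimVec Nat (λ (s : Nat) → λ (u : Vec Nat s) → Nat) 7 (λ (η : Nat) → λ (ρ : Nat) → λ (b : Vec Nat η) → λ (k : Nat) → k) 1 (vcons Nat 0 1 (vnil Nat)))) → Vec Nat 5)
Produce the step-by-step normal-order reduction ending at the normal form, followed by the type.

normal-order reduction sequence:
  vnil (Eq Nat 8 (succ (elimVec Nat (λ (s : Nat) → λ (u : Vec Nat s) → Nat) 7 (λ (η : Nat) → λ (ρ : Nat) → λ (b : Vec Nat η) → λ (k : Nat) → k) 1 (vcons Nat 0 1 (vnil Nat)))) → Vec Nat 5)
  ~> vnil (Eq Nat 8 (succ ((λ (s : Nat) → λ (u : Nat) → λ (η : Vec Nat s) → λ (ρ : Nat) → ρ) 0 1 (vnil Nat) (elimVec Nat (λ (b : Nat) → λ (k : Vec Nat b) → Nat) 7 (λ (τ : Nat) → λ (d : Nat) → λ (e : Vec Nat τ) → λ (w : Nat) → w) 0 (vnil Nat)))) → Vec Nat 5)
  ~> vnil (Eq Nat 8 (succ ((λ (s : Nat) → λ (u : Vec Nat 0) → λ (η : Nat) → η) 1 (vnil Nat) (elimVec Nat (λ (ρ : Nat) → λ (b : Vec Nat ρ) → Nat) 7 (λ (k : Nat) → λ (τ : Nat) → λ (d : Vec Nat k) → λ (e : Nat) → e) 0 (vnil Nat)))) → Vec Nat 5)
  ~> vnil (Eq Nat 8 (succ ((λ (s : Vec Nat 0) → λ (u : Nat) → u) (vnil Nat) (elimVec Nat (λ (η : Nat) → λ (ρ : Vec Nat η) → Nat) 7 (λ (b : Nat) → λ (k : Nat) → λ (τ : Vec Nat b) → λ (d : Nat) → d) 0 (vnil Nat)))) → Vec Nat 5)
  ~> vnil (Eq Nat 8 (succ ((λ (s : Nat) → s) (elimVec Nat (λ (u : Nat) → λ (η : Vec Nat u) → Nat) 7 (λ (ρ : Nat) → λ (b : Nat) → λ (k : Vec Nat ρ) → λ (τ : Nat) → τ) 0 (vnil Nat)))) → Vec Nat 5)
  ~> vnil (Eq Nat 8 (succ (elimVec Nat (λ (s : Nat) → λ (u : Vec Nat s) → Nat) 7 (λ (η : Nat) → λ (ρ : Nat) → λ (b : Vec Nat η) → λ (k : Nat) → k) 0 (vnil Nat))) → Vec Nat 5)
  ~> vnil (Eq Nat 8 8 → Vec Nat 5)
type:
  Vec (Eq Nat 8 8 → Vec Nat 5) 0
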